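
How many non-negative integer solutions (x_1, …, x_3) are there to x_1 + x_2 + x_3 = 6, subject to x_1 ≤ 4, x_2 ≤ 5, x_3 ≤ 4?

Ignoring the caps, the number of non-negative solutions to x_1+…+x_3 = 6 is C(8,2) = 28.
Subtract solutions that violate a single cap (substitute x_i' = x_i − (cap_i+1)): x_1 ≥ 5 gives C(3,2) = 3; x_2 ≥ 6 gives C(2,2) = 1; x_3 ≥ 5 gives C(3,2) = 3. Together 7.
No two caps can be exceeded simultaneously, so the pair terms are all 0.
By inclusion–exclusion the count is 28 − 7 + 0 = 21.

21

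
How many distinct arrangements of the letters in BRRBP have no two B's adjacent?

There are 5!/(2!·2!) = 30 arrangements of BRRBP in total.
If the two B's are adjacent, glue them into one block, leaving 4 items to arrange: (4)!/(2!) = 12 ways.
Subtracting, 30 − 12 = 18 arrangements keep the B's apart.

18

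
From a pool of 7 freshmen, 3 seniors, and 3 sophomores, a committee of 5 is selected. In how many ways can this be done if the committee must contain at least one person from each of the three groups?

With no constraint there are C(13,5) = 1287 possible selections.
Selections missing a whole group: no freshmen → C(6,5) = 6; no seniors → C(10,5) = 252; no sophomores → C(10,5) = 252.
Add back selections omitting two groups (i.e. drawn from a single group): C(7,5) + C(3,5) + C(3,5) = 21.
By inclusion–exclusion: 1287 − 510 + 21 = 798.

798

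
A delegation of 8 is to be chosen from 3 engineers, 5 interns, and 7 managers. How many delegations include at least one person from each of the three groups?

5894

Unrestricted: C(15,8) = 6435 ways to pick any 8 of the 15.
Subtract selections that omit an entire group: no engineers → C(12,8) = 495; no interns → C(10,8) = 45; no managers → C(8,8) = 1.
Add back selections omitting two groups (i.e. drawn from a single group): C(3,8) + C(5,8) + C(7,8) = 0.
By inclusion–exclusion: 6435 − 541 + 0 = 5894.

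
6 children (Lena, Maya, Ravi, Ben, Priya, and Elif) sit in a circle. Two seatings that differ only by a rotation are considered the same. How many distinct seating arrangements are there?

120

Fix one person's seat to break rotational symmetry; the remaining 5 people can be arranged in (5)! = 120 ways.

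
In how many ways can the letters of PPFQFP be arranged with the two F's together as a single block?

20

Treat the 2 copies of F as a single block. The multiset to arrange is then {FF, P, P, P, Q}, 5 items in all.
That gives (5)!/(3!) = 20 arrangements.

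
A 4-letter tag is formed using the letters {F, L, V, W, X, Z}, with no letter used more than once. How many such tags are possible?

Choose and order 4 of the 6 symbols: the first letter has 6 options, the next 5, then 4, 3.
6 × 5 × 4 × 3 = 360.

360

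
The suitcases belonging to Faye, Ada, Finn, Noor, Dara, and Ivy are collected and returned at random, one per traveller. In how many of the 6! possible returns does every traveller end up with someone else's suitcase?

This is the derangement count D_6: permutations of 6 items with no fixed point.
By inclusion–exclusion this is Σ_{j=0}^{6} (−1)^j C(6,j)·(6−j)!.
Computing: 720 − 720 + 360 − 120 + 30 − 6 + 1 = 265.

265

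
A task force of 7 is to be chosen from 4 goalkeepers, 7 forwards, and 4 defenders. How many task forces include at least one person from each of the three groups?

5768

With no constraint there are C(15,7) = 6435 possible selections.
Subtract selections that omit an entire group: no goalkeepers → C(11,7) = 330; no forwards → C(8,7) = 8; no defenders → C(11,7) = 330.
Add back selections omitting two groups (i.e. drawn from a single group): C(4,7) + C(7,7) + C(4,7) = 1.
By inclusion–exclusion: 6435 − 668 + 1 = 5768.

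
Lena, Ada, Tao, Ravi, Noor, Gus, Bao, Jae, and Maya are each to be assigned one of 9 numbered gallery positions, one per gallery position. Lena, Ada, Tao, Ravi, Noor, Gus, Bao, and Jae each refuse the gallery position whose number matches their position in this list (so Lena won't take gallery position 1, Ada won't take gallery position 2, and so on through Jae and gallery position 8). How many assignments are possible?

148329

Let Aᵢ (for 1 ≤ i ≤ 8) be the placements that put person i in their forbidden gallery position. Any j of these fix j positions, leaving (9−j)! ways to fill the rest, and there are C(8,j) ways to pick which j.
By inclusion–exclusion, the number of valid placements is Σ_{j=0}^{8} (−1)^j C(8,j)·(9−j)!.
Computing: 362880 − 322560 + 141120 − 40320 + 8400 − 1344 + 168 − 16 + 1 = 148329.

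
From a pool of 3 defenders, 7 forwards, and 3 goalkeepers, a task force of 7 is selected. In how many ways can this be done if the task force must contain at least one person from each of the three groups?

1477

Unrestricted: C(13,7) = 1716 ways to pick any 7 of the 13.
Subtract selections that omit an entire group: no defenders → C(10,7) = 120; no forwards → C(6,7) = 0; no goalkeepers → C(10,7) = 120.
Add back selections omitting two groups (i.e. drawn from a single group): C(3,7) + C(7,7) + C(3,7) = 1.
By inclusion–exclusion: 1716 − 240 + 1 = 1477.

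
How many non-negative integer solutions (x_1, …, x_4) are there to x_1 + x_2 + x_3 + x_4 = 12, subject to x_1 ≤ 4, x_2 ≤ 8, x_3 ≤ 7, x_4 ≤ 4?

Ignoring the caps, the number of non-negative solutions to x_1+…+x_4 = 12 is C(15,3) = 455.
Subtract solutions that violate a single cap (substitute x_i' = x_i − (cap_i+1)): x_1 ≥ 5 gives C(10,3) = 120; x_2 ≥ 9 gives C(6,3) = 20; x_3 ≥ 8 gives C(7,3) = 35; x_4 ≥ 5 gives C(10,3) = 120. Together 295.
Add back pairs where two caps are both exceeded: 0 + 0 + 10 + 0 + 0 + 0 = 10.
By inclusion–exclusion the count is 455 − 295 + 10 = 170.

170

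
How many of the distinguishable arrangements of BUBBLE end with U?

Fix U in the last position and arrange the remaining 5 letters.
Those 5 letters have B appearing 3 times, giving (5)!/(3!) = 20.

20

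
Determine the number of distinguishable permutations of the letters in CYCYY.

10

CYCYY has 5 letters with C appearing twice and Y appearing 3 times.
Dividing 5! = 120 by 3!·2! = 12 for the repeated letters gives 10.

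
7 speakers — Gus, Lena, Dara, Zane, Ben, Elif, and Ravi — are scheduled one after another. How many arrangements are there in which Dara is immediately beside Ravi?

Glue Dara and Ravi into one block (2 internal orders), leaving 6 units to arrange in a row.
That gives 2 × 6! = 2 × 720 = 1440.

1440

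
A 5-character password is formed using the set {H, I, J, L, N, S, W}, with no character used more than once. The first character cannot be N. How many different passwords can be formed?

2160

The first character has 7−1 = 6 choices (anything except N).
The remaining 4 characters are filled from the other 6 symbols without repetition: 6 × 5 × 4 × 3 = 360.
Total: 6 × 360 = 2160.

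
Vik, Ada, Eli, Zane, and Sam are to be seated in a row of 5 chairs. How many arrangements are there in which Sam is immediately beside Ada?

48

Glue Sam and Ada into one block (2 internal orders), leaving 4 units to arrange in a row.
That gives 2 × 4! = 2 × 24 = 48.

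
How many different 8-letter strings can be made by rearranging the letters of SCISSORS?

SCISSORS has 8 letters with S appearing 4 times.
The number of distinct arrangements is 8!/(4!) = 40320/24 = 1680.

1680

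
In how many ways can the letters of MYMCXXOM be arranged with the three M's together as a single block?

360

Treat the 3 copies of M as a single block. The multiset to arrange is then {MMM, C, O, X, X, Y}, 6 items in all.
That gives (6)!/(2!) = 360 arrangements.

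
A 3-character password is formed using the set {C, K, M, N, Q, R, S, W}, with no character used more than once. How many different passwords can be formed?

336

This is a permutation of 3 out of 8: P(8,3) = 8!/5!.
That product is 8 × 7 × 6 = 336.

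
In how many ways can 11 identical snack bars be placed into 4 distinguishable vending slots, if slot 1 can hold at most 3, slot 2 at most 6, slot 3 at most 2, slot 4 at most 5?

By stars and bars, unrestricted non-negative solutions to x_1+…+x_4 = 11 number C(11+3,3) = 364.
Subtract solutions that violate a single cap (substitute x_i' = x_i − (cap_i+1)): x_1 ≥ 4 gives C(10,3) = 120; x_2 ≥ 7 gives C(7,3) = 35; x_3 ≥ 3 gives C(11,3) = 165; x_4 ≥ 6 gives C(8,3) = 56. Together 376.
Add back pairs where two caps are both exceeded: 1 + 35 + 4 + 4 + 0 + 10 = 54.
By inclusion–exclusion the count is 364 − 376 + 54 = 42.

42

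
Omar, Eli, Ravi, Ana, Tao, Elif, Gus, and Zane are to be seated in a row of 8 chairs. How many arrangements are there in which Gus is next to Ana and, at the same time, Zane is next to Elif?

2880

Treat {Gus,Ana} as one block (2 orders) and {Zane,Elif} as another (2 orders).
That leaves 6 units to arrange: 2 × 2 × 6! = 4 × 720 = 2880.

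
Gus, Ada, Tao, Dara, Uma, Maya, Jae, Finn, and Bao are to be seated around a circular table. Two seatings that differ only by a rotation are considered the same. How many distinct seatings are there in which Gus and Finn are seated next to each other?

Glue Gus and Finn into a block (2 internal orders). Seating 8 units around a circle gives (7)! arrangements.
So 2 × (7)! = 2 × 5040 = 10080.

10080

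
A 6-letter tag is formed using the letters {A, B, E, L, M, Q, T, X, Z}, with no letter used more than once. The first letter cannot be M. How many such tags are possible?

The first letter has 9−1 = 8 choices (anything except M).
The remaining 5 letters are filled from the other 8 symbols without repetition: 8 × 7 × 6 × 5 × 4 = 6720.
Total: 8 × 6720 = 53760.

53760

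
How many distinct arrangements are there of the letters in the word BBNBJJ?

60

BBNBJJ has 6 letters with B appearing 3 times and J appearing twice.
Dividing 6! = 720 by 3!·2! = 12 for the repeated letters gives 60.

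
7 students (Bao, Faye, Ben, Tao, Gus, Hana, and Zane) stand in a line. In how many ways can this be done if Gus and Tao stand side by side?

1440

Glue Gus and Tao into one block (2 internal orders), leaving 6 units to arrange in a row.
So the count is 2·(6)! = 1440.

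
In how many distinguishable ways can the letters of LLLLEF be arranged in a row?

30

Letter multiplicities in LLLLEF: E×1, F×1, L×4.
The number of distinct arrangements is 6!/(4!) = 720/24 = 30.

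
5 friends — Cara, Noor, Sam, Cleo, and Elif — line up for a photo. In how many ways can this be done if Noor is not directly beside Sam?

Of the 5! = 120 arrangements, those with Noor and Sam adjacent number 2 × 4! = 48 (treat the pair as a block with 2 internal orders).
Complementary counting: 120 − 48 = 72.

72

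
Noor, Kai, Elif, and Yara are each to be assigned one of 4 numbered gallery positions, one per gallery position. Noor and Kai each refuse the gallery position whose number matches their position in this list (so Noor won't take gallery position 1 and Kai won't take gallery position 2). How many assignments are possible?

Let Aᵢ (for i ∈ {1, 2}) be the placements that put person i in their forbidden gallery position. Any j of these fix j positions, leaving (4−j)! ways to fill the rest, and there are C(2,j) ways to pick which j.
By inclusion–exclusion, the number of valid placements is Σ_{j=0}^{2} (−1)^j C(2,j)·(4−j)!.
Computing: 24 − 12 + 2 = 14.

14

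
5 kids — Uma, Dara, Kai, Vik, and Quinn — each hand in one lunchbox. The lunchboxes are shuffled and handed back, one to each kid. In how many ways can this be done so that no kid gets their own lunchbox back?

Let Aᵢ be the assignments in which kid i gets their own lunchbox. We want the size of the complement of A₁∪…∪A_5.
By inclusion–exclusion this is Σ_{j=0}^{5} (−1)^j C(5,j)·(5−j)!.
Computing: 120 − 120 + 60 − 20 + 5 − 1 = 44.

44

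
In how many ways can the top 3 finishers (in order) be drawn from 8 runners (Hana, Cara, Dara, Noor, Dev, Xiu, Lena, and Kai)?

There are 8 choices for 1st place, 7 for 2nd, and 6 for 3rd.
That gives 8 × 7 × 6 = 336.

336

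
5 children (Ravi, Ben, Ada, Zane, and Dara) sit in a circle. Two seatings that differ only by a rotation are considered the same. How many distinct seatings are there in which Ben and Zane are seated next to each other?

Treat {Ben, Zane} as one unit (2 internal orders) and seat the resulting 4 units around the table: (3)! circular arrangements.
So 2 × (3)! = 2 × 6 = 12.

12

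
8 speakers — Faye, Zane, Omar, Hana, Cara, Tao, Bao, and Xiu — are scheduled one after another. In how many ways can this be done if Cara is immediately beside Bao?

10080

Treat {Cara, Bao} as a single unit. There are 7 units to order, and the pair itself can be ordered 2 ways.
So the count is 2·(7)! = 10080.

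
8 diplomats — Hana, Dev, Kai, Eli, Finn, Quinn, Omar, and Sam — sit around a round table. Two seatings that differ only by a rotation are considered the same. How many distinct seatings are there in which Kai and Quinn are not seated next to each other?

3600

Without the restriction there are (7)! = 5040 seatings.
Seatings with Kai beside Quinn: treat them as a block with 2 internal orders, giving 2 × (6)! = 1440.
Subtracting, 5040 − 1440 = 3600.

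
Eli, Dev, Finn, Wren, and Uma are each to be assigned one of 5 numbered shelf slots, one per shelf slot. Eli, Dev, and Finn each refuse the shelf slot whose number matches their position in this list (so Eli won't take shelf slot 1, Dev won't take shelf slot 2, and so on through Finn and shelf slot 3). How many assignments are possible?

Let Aᵢ (for i ∈ {1, 2, 3}) be the placements that put person i in their forbidden shelf slot. Any j of these fix j positions, leaving (5−j)! ways to fill the rest, and there are C(3,j) ways to pick which j.
By inclusion–exclusion, the number of valid placements is Σ_{j=0}^{3} (−1)^j C(3,j)·(5−j)!.
Computing: 120 − 72 + 18 − 2 = 64.

64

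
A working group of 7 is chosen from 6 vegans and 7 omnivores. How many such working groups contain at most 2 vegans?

Split by how many vegans are chosen (0 through 2).
Sum: C(6,0)·C(7,7) + C(6,1)·C(7,6) + C(6,2)·C(7,5) = 1 + 42 + 315 = 358.

358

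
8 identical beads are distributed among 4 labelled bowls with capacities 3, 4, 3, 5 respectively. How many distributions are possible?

66

Without the upper bounds there are C(11,3) = 165 ways to split 8 among 4 bowls.
Subtract solutions that violate a single cap (substitute x_i' = x_i − (cap_i+1)): x_1 ≥ 4 gives C(7,3) = 35; x_2 ≥ 5 gives C(6,3) = 20; x_3 ≥ 4 gives C(7,3) = 35; x_4 ≥ 6 gives C(5,3) = 10. Together 100.
Add back pairs where two caps are both exceeded: 0 + 1 + 0 + 0 + 0 + 0 = 1.
By inclusion–exclusion the count is 165 − 100 + 1 = 66.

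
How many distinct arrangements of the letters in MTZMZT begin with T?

With the first slot taken by T, it remains to arrange the other 5 letters (MZMZT).
Those 5 letters have M appearing twice and Z appearing twice, giving (5)!/(2!·2!) = 30.

30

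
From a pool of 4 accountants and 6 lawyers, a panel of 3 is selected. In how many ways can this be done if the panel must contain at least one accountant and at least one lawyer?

Unrestricted: C(10,3) = 120 ways to pick any 3 of the 10.
Selections missing a whole group: no accountants → C(6,3) = 20; no lawyers → C(4,3) = 4.
Both groups omitted at once is impossible, so 120 − 24 = 96.

96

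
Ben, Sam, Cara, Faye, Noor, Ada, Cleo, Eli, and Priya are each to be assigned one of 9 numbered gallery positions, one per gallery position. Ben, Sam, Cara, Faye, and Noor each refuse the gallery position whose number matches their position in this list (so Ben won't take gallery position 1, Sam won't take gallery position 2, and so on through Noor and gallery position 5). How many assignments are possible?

Let Aᵢ (for 1 ≤ i ≤ 5) be the placements that put person i in their forbidden gallery position. Any j of these fix j positions, leaving (9−j)! ways to fill the rest, and there are C(5,j) ways to pick which j.
By inclusion–exclusion, the number of valid placements is Σ_{j=0}^{5} (−1)^j C(5,j)·(9−j)!.
Computing: 362880 − 201600 + 50400 − 7200 + 600 − 24 = 205056.

205056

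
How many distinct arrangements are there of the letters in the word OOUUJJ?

90

Letter multiplicities in OOUUJJ: J×2, O×2, U×2.
The number of distinct arrangements is 6!/(2!·2!·2!) = 720/8 = 90.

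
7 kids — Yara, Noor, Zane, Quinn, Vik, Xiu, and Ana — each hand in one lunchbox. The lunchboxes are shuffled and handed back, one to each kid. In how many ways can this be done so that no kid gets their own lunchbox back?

Let Aᵢ be the assignments in which kid i gets their own lunchbox. We want the size of the complement of A₁∪…∪A_7.
By inclusion–exclusion this is Σ_{j=0}^{7} (−1)^j C(7,j)·(7−j)!.
Computing: 5040 − 5040 + 2520 − 840 + 210 − 42 + 7 − 1 = 1854.

1854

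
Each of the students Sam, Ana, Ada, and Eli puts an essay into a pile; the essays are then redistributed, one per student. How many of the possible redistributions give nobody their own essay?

Let Aᵢ be the assignments in which student i gets their own essay. We want the size of the complement of A₁∪…∪A_4.
By inclusion–exclusion this is Σ_{j=0}^{4} (−1)^j C(4,j)·(4−j)!.
Computing: 24 − 24 + 12 − 4 + 1 = 9.

9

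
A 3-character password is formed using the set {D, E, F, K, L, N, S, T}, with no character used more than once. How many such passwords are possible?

336

This is a permutation of 3 out of 8: P(8,3) = 8!/5!.
8 × 7 × 6 = 336.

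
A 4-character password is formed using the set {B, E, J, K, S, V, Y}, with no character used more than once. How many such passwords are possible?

840

Choose and order 4 of the 7 symbols: the first character has 7 options, the next 6, then 5, 4.
That product is 7 × 6 × 5 × 4 = 840.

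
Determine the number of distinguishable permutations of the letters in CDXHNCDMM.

The 9 letters of CDXHNCDMM have repeats: C appearing twice, D appearing twice, and M appearing twice.
The number of distinct arrangements is 9!/(2!·2!·2!) = 362880/8 = 45360.

45360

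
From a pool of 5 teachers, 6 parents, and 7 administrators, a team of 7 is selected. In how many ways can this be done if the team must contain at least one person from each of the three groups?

Unrestricted: C(18,7) = 31824 ways to pick any 7 of the 18.
Subtract selections that omit an entire group: no teachers → C(13,7) = 1716; no parents → C(12,7) = 792; no administrators → C(11,7) = 330.
Add back selections omitting two groups (i.e. drawn from a single group): C(5,7) + C(6,7) + C(7,7) = 1.
By inclusion–exclusion: 31824 − 2838 + 1 = 28987.

28987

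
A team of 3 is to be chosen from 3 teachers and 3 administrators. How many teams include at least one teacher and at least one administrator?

Unrestricted: C(6,3) = 20 ways to pick any 3 of the 6.
Selections missing a whole group: no teachers → C(3,3) = 1; no administrators → C(3,3) = 1.
Both groups omitted at once is impossible, so 20 − 2 = 18.

18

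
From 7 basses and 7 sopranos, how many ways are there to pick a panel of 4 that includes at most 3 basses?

Split by how many basses are chosen (0 through 3).
Sum: C(7,0)·C(7,4) + C(7,1)·C(7,3) + C(7,2)·C(7,2) + C(7,3)·C(7,1) = 35 + 245 + 441 + 245 = 966.

966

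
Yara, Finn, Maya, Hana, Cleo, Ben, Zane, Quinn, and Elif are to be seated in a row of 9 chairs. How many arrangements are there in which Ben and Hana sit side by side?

80640

Place the 7 others and the Ben-Hana pair as 8 objects in a line; the pair has 2 internal arrangements.
That gives 2 × 8! = 2 × 40320 = 80640.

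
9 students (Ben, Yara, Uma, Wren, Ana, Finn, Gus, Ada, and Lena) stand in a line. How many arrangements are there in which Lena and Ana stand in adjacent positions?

Treat {Lena, Ana} as a single unit. There are 8 units to order, and the pair itself can be ordered 2 ways.
So the count is 2·(8)! = 80640.

80640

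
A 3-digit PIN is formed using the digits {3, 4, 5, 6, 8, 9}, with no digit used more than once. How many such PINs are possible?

120

Choose and order 3 of the 6 symbols: the first digit has 6 options, the next 5, then 4.
That product is 6 × 5 × 4 = 120.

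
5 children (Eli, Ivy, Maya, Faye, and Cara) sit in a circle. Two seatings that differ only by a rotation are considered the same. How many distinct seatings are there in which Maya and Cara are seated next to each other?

Glue Maya and Cara into a block (2 internal orders). Seating 4 units around a circle gives (3)! arrangements.
So 2 × (3)! = 2 × 6 = 12.

12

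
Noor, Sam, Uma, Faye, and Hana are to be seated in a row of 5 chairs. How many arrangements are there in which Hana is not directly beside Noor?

72

Of the 5! = 120 arrangements, those with Hana and Noor adjacent number 2 × 4! = 48 (treat the pair as a block with 2 internal orders).
So 120 − 48 = 72 arrangements keep them apart.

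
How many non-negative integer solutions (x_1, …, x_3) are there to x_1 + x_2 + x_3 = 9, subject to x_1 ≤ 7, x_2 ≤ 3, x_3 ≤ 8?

By stars and bars, unrestricted non-negative solutions to x_1+…+x_3 = 9 number C(9+2,2) = 55.
Subtract solutions that violate a single cap (substitute x_i' = x_i − (cap_i+1)): x_1 ≥ 8 gives C(3,2) = 3; x_2 ≥ 4 gives C(7,2) = 21; x_3 ≥ 9 gives C(2,2) = 1. Together 25.
No two caps can be exceeded simultaneously, so the pair terms are all 0.
By inclusion–exclusion the count is 55 − 25 + 0 = 30.

30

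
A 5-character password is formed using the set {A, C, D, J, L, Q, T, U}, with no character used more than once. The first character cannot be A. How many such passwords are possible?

The first character has 8−1 = 7 choices (anything except A).
The remaining 4 characters are filled from the other 7 symbols without repetition: 7 × 6 × 5 × 4 = 840.
Total: 7 × 840 = 5880.

5880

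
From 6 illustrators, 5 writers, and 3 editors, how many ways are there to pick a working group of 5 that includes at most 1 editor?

Split by how many editors are chosen (0 through 1).
Sum: C(3,0)·C(11,5) + C(3,1)·C(11,4) = 462 + 990 = 1452.

1452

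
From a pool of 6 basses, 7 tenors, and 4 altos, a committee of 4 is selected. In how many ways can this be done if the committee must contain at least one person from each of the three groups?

1176

Total 4-person selections from all 17: C(17,4) = 2380.
Selections missing a whole group: no basses → C(11,4) = 330; no tenors → C(10,4) = 210; no altos → C(13,4) = 715.
Add back selections omitting two groups (i.e. drawn from a single group): C(6,4) + C(7,4) + C(4,4) = 51.
By inclusion–exclusion: 2380 − 1255 + 51 = 1176.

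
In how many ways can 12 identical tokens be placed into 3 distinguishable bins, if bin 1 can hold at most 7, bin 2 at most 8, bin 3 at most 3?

22

Without the upper bounds there are C(14,2) = 91 ways to split 12 among 3 bins.
Subtract solutions that violate a single cap (substitute x_i' = x_i − (cap_i+1)): x_1 ≥ 8 gives C(6,2) = 15; x_2 ≥ 9 gives C(5,2) = 10; x_3 ≥ 4 gives C(10,2) = 45. Together 70.
Add back pairs where two caps are both exceeded: 0 + 1 + 0 = 1.
By inclusion–exclusion the count is 91 − 70 + 1 = 22.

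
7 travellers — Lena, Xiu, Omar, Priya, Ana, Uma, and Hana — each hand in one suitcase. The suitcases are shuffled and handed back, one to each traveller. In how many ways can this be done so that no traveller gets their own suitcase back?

Let Aᵢ be the assignments in which traveller i gets their own suitcase. We want the size of the complement of A₁∪…∪A_7.
By inclusion–exclusion this is Σ_{j=0}^{7} (−1)^j C(7,j)·(7−j)!.
Computing: 5040 − 5040 + 2520 − 840 + 210 − 42 + 7 − 1 = 1854.

1854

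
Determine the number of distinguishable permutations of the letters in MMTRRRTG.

1680

The 8 letters of MMTRRRTG have repeats: M appearing twice, R appearing 3 times, and T appearing twice.
The number of distinct arrangements is 8!/(3!·2!·2!) = 40320/24 = 1680.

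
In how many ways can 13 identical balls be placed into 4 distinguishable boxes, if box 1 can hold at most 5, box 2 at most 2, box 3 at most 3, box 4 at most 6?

19

Without the upper bounds there are C(16,3) = 560 ways to split 13 among 4 boxes.
Subtract solutions that violate a single cap (substitute x_i' = x_i − (cap_i+1)): x_1 ≥ 6 gives C(10,3) = 120; x_2 ≥ 3 gives C(13,3) = 286; x_3 ≥ 4 gives C(12,3) = 220; x_4 ≥ 7 gives C(9,3) = 84. Together 710.
Add back pairs where two caps are both exceeded: 35 + 20 + 1 + 84 + 20 + 10 = 170.
Subtract triples: 1 + 0 + 0 + 0 = 1.
By inclusion–exclusion the count is 560 − 710 + 170 − 1 = 19.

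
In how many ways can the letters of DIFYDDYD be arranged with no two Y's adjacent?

630

There are 8!/(4!·2!) = 840 arrangements of DIFYDDYD in total.
If the two Y's are adjacent, glue them into one block, leaving 7 items to arrange: (7)!/(4!) = 210 ways.
Subtracting, 840 − 210 = 630 arrangements keep the Y's apart.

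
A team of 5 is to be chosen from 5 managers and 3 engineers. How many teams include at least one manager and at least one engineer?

With no constraint there are C(8,5) = 56 possible selections.
Selections missing a whole group: no managers → C(3,5) = 0; no engineers → C(5,5) = 1.
Both groups omitted at once is impossible, so 56 − 1 = 55.

55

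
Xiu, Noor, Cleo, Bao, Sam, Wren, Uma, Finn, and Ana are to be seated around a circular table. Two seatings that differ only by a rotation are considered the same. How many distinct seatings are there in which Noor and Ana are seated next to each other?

Treat {Noor, Ana} as one unit (2 internal orders) and seat the resulting 8 units around the table: (7)! circular arrangements.
So 2 × (7)! = 2 × 5040 = 10080.

10080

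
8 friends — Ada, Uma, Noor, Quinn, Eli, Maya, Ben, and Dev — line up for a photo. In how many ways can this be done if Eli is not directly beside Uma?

30240

There are 8! = 40320 arrangements in all. If Eli and Uma are adjacent, merging them into one block gives 2·(7)! = 10080 arrangements.
Complementary counting: 40320 − 10080 = 30240.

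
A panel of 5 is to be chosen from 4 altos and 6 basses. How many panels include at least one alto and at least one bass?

246

With no constraint there are C(10,5) = 252 possible selections.
Subtract selections that omit an entire group: no altos → C(6,5) = 6; no basses → C(4,5) = 0.
Both groups omitted at once is impossible, so 252 − 6 = 246.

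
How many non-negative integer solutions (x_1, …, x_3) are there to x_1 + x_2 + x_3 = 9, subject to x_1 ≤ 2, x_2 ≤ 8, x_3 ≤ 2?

Without the upper bounds there are C(11,2) = 55 ways to split 9 among 3 variables.
Subtract solutions that violate a single cap (substitute x_i' = x_i − (cap_i+1)): x_1 ≥ 3 gives C(8,2) = 28; x_2 ≥ 9 gives C(2,2) = 1; x_3 ≥ 3 gives C(8,2) = 28. Together 57.
Add back pairs where two caps are both exceeded: 0 + 10 + 0 = 10.
By inclusion–exclusion the count is 55 − 57 + 10 = 8.

8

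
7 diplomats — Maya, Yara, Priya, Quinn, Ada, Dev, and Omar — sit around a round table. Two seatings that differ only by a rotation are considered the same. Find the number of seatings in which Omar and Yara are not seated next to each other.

Without the restriction there are (6)! = 720 seatings.
Seatings with Omar beside Yara: treat them as a block with 2 internal orders, giving 2 × (5)! = 240.
Subtracting, 720 − 240 = 480.

480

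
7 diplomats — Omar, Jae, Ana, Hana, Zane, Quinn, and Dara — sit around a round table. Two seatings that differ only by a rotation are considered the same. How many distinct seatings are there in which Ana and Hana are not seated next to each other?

Without the restriction there are (6)! = 720 seatings.
Seatings with Ana beside Hana: treat them as a block with 2 internal orders, giving 2 × (5)! = 240.
Subtracting, 720 − 240 = 480.

480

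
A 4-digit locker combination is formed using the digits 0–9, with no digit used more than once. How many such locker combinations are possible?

5040

Choose and order 4 of the 10 symbols: the first digit has 10 options, the next 9, then 8, 7.
10 × 9 × 8 × 7 = 5040.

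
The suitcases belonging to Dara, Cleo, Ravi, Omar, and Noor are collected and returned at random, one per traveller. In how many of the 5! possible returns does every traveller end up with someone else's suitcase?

This is the derangement count D_5: permutations of 5 items with no fixed point.
By inclusion–exclusion this is Σ_{j=0}^{5} (−1)^j C(5,j)·(5−j)!.
Computing: 120 − 120 + 60 − 20 + 5 − 1 = 44.

44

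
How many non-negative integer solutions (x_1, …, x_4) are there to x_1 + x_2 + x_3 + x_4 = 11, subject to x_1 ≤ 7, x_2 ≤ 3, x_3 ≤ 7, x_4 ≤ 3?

104

Without the upper bounds there are C(14,3) = 364 ways to split 11 among 4 variables.
Subtract solutions that violate a single cap (substitute x_i' = x_i − (cap_i+1)): x_1 ≥ 8 gives C(6,3) = 20; x_2 ≥ 4 gives C(10,3) = 120; x_3 ≥ 8 gives C(6,3) = 20; x_4 ≥ 4 gives C(10,3) = 120. Together 280.
Add back pairs where two caps are both exceeded: 0 + 0 + 0 + 0 + 20 + 0 = 20.
By inclusion–exclusion the count is 364 − 280 + 20 = 104.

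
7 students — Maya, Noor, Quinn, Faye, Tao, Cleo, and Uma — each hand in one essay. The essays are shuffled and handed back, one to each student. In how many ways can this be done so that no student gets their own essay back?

1854

This is the derangement count D_7: permutations of 7 items with no fixed point.
By inclusion–exclusion this is Σ_{j=0}^{7} (−1)^j C(7,j)·(7−j)!.
Computing: 5040 − 5040 + 2520 − 840 + 210 − 42 + 7 − 1 = 1854.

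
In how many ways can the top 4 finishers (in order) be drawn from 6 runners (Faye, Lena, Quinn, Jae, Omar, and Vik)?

360

There are 6 choices for 1st place, 5 for 2nd, and so on down to 3 for position 4.
That gives 6 × 5 × 4 × 3 = 360.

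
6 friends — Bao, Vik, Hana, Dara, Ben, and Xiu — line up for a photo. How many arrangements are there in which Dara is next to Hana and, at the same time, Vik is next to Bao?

96

Treat {Dara,Hana} as one block (2 orders) and {Vik,Bao} as another (2 orders).
That leaves 4 units to arrange: 2 × 2 × 4! = 4 × 24 = 96.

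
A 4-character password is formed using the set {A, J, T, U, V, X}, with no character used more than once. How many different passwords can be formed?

This is a permutation of 4 out of 6: P(6,4) = 6!/2!.
6 × 5 × 4 × 3 = 360.

360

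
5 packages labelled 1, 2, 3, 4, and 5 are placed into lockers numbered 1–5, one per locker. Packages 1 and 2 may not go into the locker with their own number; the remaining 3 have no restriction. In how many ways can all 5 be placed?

Let Aᵢ (for i ∈ {1, 2}) be the placements that put package i in its forbidden locker. Any j of these fix j positions, leaving (5−j)! ways to fill the rest, and there are C(2,j) ways to pick which j.
By inclusion–exclusion, the number of valid placements is Σ_{j=0}^{2} (−1)^j C(2,j)·(5−j)!.
Computing: 120 − 48 + 6 = 78.

78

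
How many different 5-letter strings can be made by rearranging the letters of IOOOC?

20

IOOOC has 5 letters with O appearing 3 times.
So there are 5! / (3!) = 20 distinguishable arrangements.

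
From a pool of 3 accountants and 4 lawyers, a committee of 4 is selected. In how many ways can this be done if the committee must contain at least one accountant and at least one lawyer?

34

Total 4-person selections from all 7: C(7,4) = 35.
Subtract selections that omit an entire group: no accountants → C(4,4) = 1; no lawyers → C(3,4) = 0.
Both groups omitted at once is impossible, so 35 − 1 = 34.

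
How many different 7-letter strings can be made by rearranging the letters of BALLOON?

Letter multiplicities in BALLOON: A×1, B×1, L×2, N×1, O×2.
The number of distinct arrangements is 7!/(2!·2!) = 5040/4 = 1260.

1260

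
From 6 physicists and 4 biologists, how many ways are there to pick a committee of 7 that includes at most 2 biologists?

40

Split by how many biologists are chosen (0 through 2).
Sum: C(4,0)·C(6,7) + C(4,1)·C(6,6) + C(4,2)·C(6,5) = 0 + 4 + 36 = 40.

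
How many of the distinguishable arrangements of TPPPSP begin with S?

5

Fix S in the first position and arrange the remaining 5 letters.
Those 5 letters have P appearing 4 times, giving (5)!/(4!) = 5.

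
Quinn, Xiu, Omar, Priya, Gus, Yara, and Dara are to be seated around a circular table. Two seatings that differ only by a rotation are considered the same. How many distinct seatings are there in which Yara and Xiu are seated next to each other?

240

Glue Yara and Xiu into a block (2 internal orders). Seating 6 units around a circle gives (5)! arrangements.
So 2 × (5)! = 2 × 120 = 240.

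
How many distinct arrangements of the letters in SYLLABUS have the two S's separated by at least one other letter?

There are 8!/(2!·2!) = 10080 arrangements of SYLLABUS in total.
If the two S's are adjacent, glue them into one block, leaving 7 items to arrange: (7)!/(2!) = 2520 ways.
Subtracting, 10080 − 2520 = 7560 arrangements keep the S's apart.

7560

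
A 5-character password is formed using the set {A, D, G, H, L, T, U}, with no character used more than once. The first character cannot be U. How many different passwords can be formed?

The first character has 7−1 = 6 choices (anything except U).
The remaining 4 characters are filled from the other 6 symbols without repetition: 6 × 5 × 4 × 3 = 360.
Total: 6 × 360 = 2160.

2160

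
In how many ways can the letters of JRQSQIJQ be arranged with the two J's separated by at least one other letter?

2520

Total arrangements of JRQSQIJQ: 8!/(3!·2!) = 3360.
Arrangements with the J's together: treat JJ as one letter, giving (7)!/(3!) = 840.
Subtracting, 3360 − 840 = 2520 arrangements keep the J's apart.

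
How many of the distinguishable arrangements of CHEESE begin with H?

With the first slot taken by H, it remains to arrange the other 5 letters (CEESE).
Those 5 letters have E appearing 3 times, giving (5)!/(3!) = 20.

20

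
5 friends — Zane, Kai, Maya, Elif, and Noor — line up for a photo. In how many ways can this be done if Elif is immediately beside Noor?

48

Treat {Elif, Noor} as a single unit. There are 4 units to order, and the pair itself can be ordered 2 ways.
So the count is 2·(4)! = 48.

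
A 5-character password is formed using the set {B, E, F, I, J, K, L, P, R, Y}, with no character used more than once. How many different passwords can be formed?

This is a permutation of 5 out of 10: P(10,5) = 10!/5!.
10 × 9 × 8 × 7 × 6 = 30240.

30240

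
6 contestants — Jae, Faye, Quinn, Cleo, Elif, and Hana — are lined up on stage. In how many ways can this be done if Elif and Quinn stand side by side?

240

Glue Elif and Quinn into one block (2 internal orders), leaving 5 units to arrange in a row.
So the count is 2·(5)! = 240.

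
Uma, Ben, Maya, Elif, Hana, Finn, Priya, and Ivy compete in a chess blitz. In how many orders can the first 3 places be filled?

There are 8 choices for 1st place, 7 for 2nd, and 6 for 3rd.
That gives 8 × 7 × 6 = 336.

336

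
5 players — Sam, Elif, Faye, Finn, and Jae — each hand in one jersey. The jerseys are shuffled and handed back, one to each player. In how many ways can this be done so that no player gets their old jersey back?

Let Aᵢ be the assignments in which player i gets their old jersey. We want the size of the complement of A₁∪…∪A_5.
By inclusion–exclusion this is Σ_{j=0}^{5} (−1)^j C(5,j)·(5−j)!.
Computing: 120 − 120 + 60 − 20 + 5 − 1 = 44.

44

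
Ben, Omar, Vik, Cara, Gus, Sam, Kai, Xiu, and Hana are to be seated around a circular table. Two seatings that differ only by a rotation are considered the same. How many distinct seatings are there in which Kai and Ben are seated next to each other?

10080

Treat {Kai, Ben} as one unit (2 internal orders) and seat the resulting 8 units around the table: (7)! circular arrangements.
So 2 × (7)! = 2 × 5040 = 10080.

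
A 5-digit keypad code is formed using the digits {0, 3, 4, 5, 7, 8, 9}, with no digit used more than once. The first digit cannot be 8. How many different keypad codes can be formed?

2160

The first digit has 7−1 = 6 choices (anything except 8).
The remaining 4 digits are filled from the other 6 symbols without repetition: 6 × 5 × 4 × 3 = 360.
Total: 6 × 360 = 2160.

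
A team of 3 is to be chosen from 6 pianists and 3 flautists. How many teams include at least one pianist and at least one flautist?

63

Unrestricted: C(9,3) = 84 ways to pick any 3 of the 9.
Selections missing a whole group: no pianists → C(3,3) = 1; no flautists → C(6,3) = 20.
Both groups omitted at once is impossible, so 84 − 21 = 63.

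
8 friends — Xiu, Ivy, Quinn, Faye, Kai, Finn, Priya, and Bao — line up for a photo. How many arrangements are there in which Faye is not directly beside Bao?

There are 8! = 40320 arrangements in all. If Faye and Bao are adjacent, merging them into one block gives 2·(7)! = 10080 arrangements.
So 40320 − 10080 = 30240 arrangements keep them apart.

30240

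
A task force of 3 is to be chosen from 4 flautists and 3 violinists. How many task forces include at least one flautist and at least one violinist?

30

With no constraint there are C(7,3) = 35 possible selections.
Subtract selections that omit an entire group: no flautists → C(3,3) = 1; no violinists → C(4,3) = 4.
Both groups omitted at once is impossible, so 35 − 5 = 30.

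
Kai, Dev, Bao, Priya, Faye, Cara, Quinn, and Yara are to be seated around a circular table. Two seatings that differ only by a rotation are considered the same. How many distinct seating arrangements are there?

Seat Kai anywhere (absorbing the rotational symmetry), then permute the other 7: (7)! = 5040.

5040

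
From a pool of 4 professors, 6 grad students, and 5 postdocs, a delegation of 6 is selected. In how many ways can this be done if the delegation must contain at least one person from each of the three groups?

4250

Total 6-person selections from all 15: C(15,6) = 5005.
Subtract selections that omit an entire group: no professors → C(11,6) = 462; no grad students → C(9,6) = 84; no postdocs → C(10,6) = 210.
Add back selections omitting two groups (i.e. drawn from a single group): C(4,6) + C(6,6) + C(5,6) = 1.
By inclusion–exclusion: 5005 − 756 + 1 = 4250.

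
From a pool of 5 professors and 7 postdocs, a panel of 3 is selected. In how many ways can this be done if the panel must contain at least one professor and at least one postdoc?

175

Unrestricted: C(12,3) = 220 ways to pick any 3 of the 12.
Selections missing a whole group: no professors → C(7,3) = 35; no postdocs → C(5,3) = 10.
Both groups omitted at once is impossible, so 220 − 45 = 175.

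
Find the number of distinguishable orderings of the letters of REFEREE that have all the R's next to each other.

Treat the 2 copies of R as a single block. The multiset to arrange is then {RR, E, E, E, E, F}, 6 items in all.
That gives (6)!/(4!) = 30 arrangements.

30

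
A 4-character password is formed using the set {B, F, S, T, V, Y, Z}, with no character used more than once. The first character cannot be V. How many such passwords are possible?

The first character has 7−1 = 6 choices (anything except V).
The remaining 3 characters are filled from the other 6 symbols without repetition: 6 × 5 × 4 = 120.
Total: 6 × 120 = 720.

720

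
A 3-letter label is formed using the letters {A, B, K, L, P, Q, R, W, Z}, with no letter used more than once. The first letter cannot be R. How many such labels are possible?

The first letter has 9−1 = 8 choices (anything except R).
The remaining 2 letters are filled from the other 8 symbols without repetition: 8 × 7 = 56.
Total: 8 × 56 = 448.

448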